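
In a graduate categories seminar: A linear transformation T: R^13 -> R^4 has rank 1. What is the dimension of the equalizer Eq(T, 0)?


The equalizer of f and the zero map is ker(f).
By the rank-nullity theorem: dim(ker(f)) = dim(domain) - rank(f).
dim(ker(f)) = 13 - 1 = 12

12


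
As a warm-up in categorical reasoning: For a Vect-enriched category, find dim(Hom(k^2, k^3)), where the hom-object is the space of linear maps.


In Vect-enriched categories, Hom(k^n, k^m) is the space of m x n matrices.
dim(Hom(k^2, k^3)) = 3 * 2 = 6

6


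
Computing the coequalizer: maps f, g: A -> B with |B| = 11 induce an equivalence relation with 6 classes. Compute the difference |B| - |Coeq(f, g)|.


The coequalizer Coeq(f, g) = B / ~ has one element per equivalence class.
|B| = 11, |Coeq(f, g)| = 6.
|B| - |Coeq(f, g)| = 11 - 6 = 5.

5


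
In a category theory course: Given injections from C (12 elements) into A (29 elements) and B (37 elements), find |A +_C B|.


The pushout A +_C B identifies the images of C in A and B.
|A +_C B| = |A| + |B| - |C| (for injections).
= 29 + 37 - 12 = 54

54


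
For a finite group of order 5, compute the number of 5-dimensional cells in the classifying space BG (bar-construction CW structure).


In the bar-construction CW model of BG, the n-cells are indexed by
n-tuples [g_1|...|g_n] of non-identity elements of G (degenerate
simplices with some g_i = e do not contribute cells), so there are
(|G| - 1)^n n-cells.
For dim = 5 with |G| = 5:
cells = (5 - 1)^5 = 4^5 = 1024

1024


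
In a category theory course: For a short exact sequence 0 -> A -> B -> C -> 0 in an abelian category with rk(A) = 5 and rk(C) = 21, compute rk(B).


For a short exact sequence 0 -> A -> B -> C -> 0,
rank is additive: rank(B) = rank(A) + rank(C).
rank(B) = 5 + 21 = 26

26


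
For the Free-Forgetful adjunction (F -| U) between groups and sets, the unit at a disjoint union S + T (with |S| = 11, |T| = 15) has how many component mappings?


The unit eta_X: X -> U(F(X)) of the Free-Forgetful adjunction
maps each element of X to a generator of F(X). For X = S + T (disjoint
union in Set), |S + T| = |S| + |T|.
Total mappings = 11 + 15 = 26.

26


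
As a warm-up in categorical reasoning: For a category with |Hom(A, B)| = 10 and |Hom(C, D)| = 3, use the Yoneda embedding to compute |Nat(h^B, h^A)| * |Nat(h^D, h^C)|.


By the Yoneda lemma, Nat(h^B, h^A) is isomorphic to Hom(A, B),
so |Nat(h^B, h^A)| = |Hom(A, B)| and |Nat(h^D, h^C)| = |Hom(C, D)|.
|Hom(A, B)| = 10, |Hom(C, D)| = 3.
|Nat(h^B, h^A) x Nat(h^D, h^C)| = 10 * 3 = 30

30


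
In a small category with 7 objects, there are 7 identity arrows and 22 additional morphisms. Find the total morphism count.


Each object has an identity morphism, giving 7 identities.
Adding the 22 non-identity morphisms:
Total = 7 + 22 = 29

29


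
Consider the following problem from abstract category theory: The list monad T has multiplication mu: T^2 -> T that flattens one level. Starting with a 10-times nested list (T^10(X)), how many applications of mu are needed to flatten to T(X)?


Each application of mu: T^2 -> T removes one layer of nesting.
Starting at depth 10 (i.e., T^10(X)), we need to reach T(X).
Number of mu applications = 10 - 1 = 9

9


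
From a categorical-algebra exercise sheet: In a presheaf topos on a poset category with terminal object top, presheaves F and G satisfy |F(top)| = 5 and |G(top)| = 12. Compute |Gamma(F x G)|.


Global sections of a presheaf on a poset with terminal top satisfy
Gamma(H) ~ H(top). Presheaves admit pointwise products, so
(F x G)(top) = F(top) x G(top) (Cartesian product).
|Gamma(F x G)| = |F(top)| * |G(top)| = 5 * 12 = 60.

60


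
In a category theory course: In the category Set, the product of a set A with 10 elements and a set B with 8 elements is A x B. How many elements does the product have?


In Set, the product A x B is the Cartesian product.
By the universal property, |A x B| = |A| * |B|.
|A x B| = 10 * 8 = 80

80


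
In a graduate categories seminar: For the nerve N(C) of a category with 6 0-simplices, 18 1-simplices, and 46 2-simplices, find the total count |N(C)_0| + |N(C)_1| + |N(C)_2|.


The 2-skeleton of the nerve N(C) consists of simplices in dimensions 0, 1, 2:
  |N(C)_0| = 6 (objects)
  |N(C)_1| = 18 (morphisms)
  |N(C)_2| = 46 (composable pairs)
Total = 6 + 18 + 46 = 70

70


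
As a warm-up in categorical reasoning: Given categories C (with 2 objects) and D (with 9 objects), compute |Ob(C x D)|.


The product category C x D has objects that are pairs (c, d).
Number of pairs = |Ob(C)| * |Ob(D)| = 2 * 9 = 18

18


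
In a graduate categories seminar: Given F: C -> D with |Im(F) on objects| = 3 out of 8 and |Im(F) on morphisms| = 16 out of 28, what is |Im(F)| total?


The image of F consists of distinct objects and distinct morphisms.
|Im(F)| on objects = 3
|Im(F)| on morphisms = 16
Total image cardinality = 3 + 16 = 19

19


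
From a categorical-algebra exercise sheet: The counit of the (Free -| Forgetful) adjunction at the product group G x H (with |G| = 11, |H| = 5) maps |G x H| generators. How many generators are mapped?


The counit epsilon_K: F(U(K)) -> K of the Free-Forgetful adjunction
maps |K| generators of F(U(K)) into K. For K = G x H (the product group),
|G x H| = |G| * |H|.
Total generators mapped = 11 * 5 = 55.

55


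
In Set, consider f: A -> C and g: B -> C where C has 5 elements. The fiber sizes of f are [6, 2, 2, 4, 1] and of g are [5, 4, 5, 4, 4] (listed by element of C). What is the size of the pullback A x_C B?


The pullback A x_C B consists of pairs (a, b) with f(a) = g(b).
For each element c in C, the fiber product has |f^-1(c)| * |g^-1(c)| elements.
Summing over C: 6 * 5 + 2 * 4 + 2 * 5 + 4 * 4 + 1 * 4
= 30 + 8 + 10 + 16 + 4 = 68

68


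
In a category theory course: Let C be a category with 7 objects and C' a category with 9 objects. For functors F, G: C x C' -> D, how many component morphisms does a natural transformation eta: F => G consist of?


A natural transformation eta: F => G assigns one component morphism per
object of the domain category.
The domain is the product category C x C', so
|Ob(C x C')| = |Ob(C)| * |Ob(C')| = 7 * 9 = 63.
Therefore eta has 63 component morphisms.

63


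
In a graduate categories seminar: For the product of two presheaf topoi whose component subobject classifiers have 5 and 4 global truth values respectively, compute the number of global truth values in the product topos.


In a product of presheaf topoi E_1 x E_2, the subobject classifier
is Omega = Omega_1 x Omega_2 (componentwise), so
|Omega(top)| = |Omega_1(top_1)| * |Omega_2(top_2)|.
= 5 * 4 = 20.

20


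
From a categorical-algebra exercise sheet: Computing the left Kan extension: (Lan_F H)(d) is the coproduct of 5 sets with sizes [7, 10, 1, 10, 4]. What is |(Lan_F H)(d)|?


Pointwise, the left Kan extension (Lan_F H)(d) is the colimit, indexed
by the comma category (F downarrow d), of H composed with the
projection (F downarrow d) -> C. Here that colimit is given
as a coproduct (disjoint union) of sets, so its cardinality is the
sum of the sizes of the summands.
Coproduct of sets with sizes: 7 + 10 + 1 + 10 + 4
= 32

32


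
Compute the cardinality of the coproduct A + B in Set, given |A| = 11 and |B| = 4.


In Set, the coproduct A + B is the disjoint union.
|A + B| = |A| + |B| = 11 + 4 = 15

15


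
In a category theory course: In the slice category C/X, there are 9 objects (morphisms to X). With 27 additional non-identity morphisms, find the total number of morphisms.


In the slice category C/X, objects are morphisms to X.
Identity morphisms: 9 (one per object of C/X).
Non-identity morphisms: 27.
Total = 9 + 27 = 36

36


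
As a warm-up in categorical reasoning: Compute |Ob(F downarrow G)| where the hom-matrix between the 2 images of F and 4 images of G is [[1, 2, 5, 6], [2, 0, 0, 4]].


Objects of (F downarrow G) are triples (a, b, h: F(a)->G(b)).
The count equals the sum of all entries in the hom-matrix.
sum(row 0) = 14
sum(row 1) = 6
Grand total = 20

20


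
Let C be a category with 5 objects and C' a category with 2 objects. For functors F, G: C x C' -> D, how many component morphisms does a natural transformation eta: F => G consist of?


A natural transformation eta: F => G assigns one component morphism per
object of the domain category.
The domain is the product category C x C', so
|Ob(C x C')| = |Ob(C)| * |Ob(C')| = 5 * 2 = 10.
Therefore eta has 10 component morphisms.

10


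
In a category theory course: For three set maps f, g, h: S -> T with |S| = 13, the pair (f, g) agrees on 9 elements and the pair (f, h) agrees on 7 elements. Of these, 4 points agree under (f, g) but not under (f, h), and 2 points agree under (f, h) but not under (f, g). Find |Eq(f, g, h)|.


Eq(f, g, h) is the triple-agreement set: points in S where all three
maps take the same value. Using inclusion-exclusion on the pairwise data:
Pair (f, g) agrees on 9 points; pair (f, h) on 7 points.
Points agreeing under (f, g) but not (f, h) = 4; under (f, h) but not (f, g) = 2.
Triple-agreement = agreement-in-(f, g) minus points that agree under (f, g) but not (f, h):
|Eq(f, g, h)| = 9 - 4 = 5
(cross-check via (f, h): 7 - 2 = 5.)

5


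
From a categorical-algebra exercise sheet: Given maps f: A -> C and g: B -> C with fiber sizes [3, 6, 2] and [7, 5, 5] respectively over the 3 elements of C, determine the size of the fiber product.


The pullback A x_C B consists of pairs (a, b) with f(a) = g(b).
For each element c in C, the fiber product has |f^-1(c)| * |g^-1(c)| elements.
Summing over C: 3 * 7 + 6 * 5 + 2 * 5
= 21 + 30 + 10 = 61

61


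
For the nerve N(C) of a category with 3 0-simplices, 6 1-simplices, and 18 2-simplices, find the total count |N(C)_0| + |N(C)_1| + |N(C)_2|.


The 2-skeleton of the nerve N(C) consists of simplices in dimensions 0, 1, 2:
  |N(C)_0| = 3 (objects)
  |N(C)_1| = 6 (morphisms)
  |N(C)_2| = 18 (composable pairs)
Total = 3 + 6 + 18 = 27

27


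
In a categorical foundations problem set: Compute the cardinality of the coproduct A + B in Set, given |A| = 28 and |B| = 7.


In Set, the coproduct A + B is the disjoint union.
|A + B| = |A| + |B| = 28 + 7 = 35

35


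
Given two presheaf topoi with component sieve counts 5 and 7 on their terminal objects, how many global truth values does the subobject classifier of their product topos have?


In a product of presheaf topoi E_1 x E_2, the subobject classifier
is Omega = Omega_1 x Omega_2 (componentwise), so
|Omega(top)| = |Omega_1(top_1)| * |Omega_2(top_2)|.
= 5 * 7 = 35.

35


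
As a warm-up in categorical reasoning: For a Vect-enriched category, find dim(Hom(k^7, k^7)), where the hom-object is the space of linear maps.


In Vect-enriched categories, Hom(k^n, k^m) is the space of m x n matrices.
dim(Hom(k^7, k^7)) = 7 * 7 = 49

49


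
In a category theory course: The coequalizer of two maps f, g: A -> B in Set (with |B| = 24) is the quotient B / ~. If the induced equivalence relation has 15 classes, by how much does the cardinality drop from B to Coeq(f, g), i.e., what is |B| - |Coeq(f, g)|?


The coequalizer Coeq(f, g) = B / ~ has one element per equivalence class.
|B| = 24, |Coeq(f, g)| = 15.
|B| - |Coeq(f, g)| = 24 - 15 = 9.

9


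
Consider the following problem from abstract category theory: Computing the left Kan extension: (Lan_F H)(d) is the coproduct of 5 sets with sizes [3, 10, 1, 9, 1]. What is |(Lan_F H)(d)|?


Pointwise, the left Kan extension (Lan_F H)(d) is the colimit, indexed
by the comma category (F downarrow d), of H composed with the
projection (F downarrow d) -> C. Here that colimit is given
as a coproduct (disjoint union) of sets, so its cardinality is the
sum of the sizes of the summands.
Coproduct of sets with sizes: 3 + 10 + 1 + 9 + 1
= 24

24


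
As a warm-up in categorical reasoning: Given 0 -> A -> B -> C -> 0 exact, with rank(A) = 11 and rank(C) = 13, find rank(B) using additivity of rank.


For a short exact sequence 0 -> A -> B -> C -> 0,
rank is additive: rank(B) = rank(A) + rank(C).
rank(B) = 11 + 13 = 24

24


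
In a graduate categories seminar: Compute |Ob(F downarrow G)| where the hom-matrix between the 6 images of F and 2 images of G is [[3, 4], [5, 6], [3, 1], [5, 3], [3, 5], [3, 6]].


Objects of (F downarrow G) are triples (a, b, h: F(a)->G(b)).
The count equals the sum of all entries in the hom-matrix.
sum(row 0) = 7
sum(row 1) = 11
sum(row 2) = 4
sum(row 3) = 8
sum(row 4) = 8
sum(row 5) = 9
Grand total = 47

47


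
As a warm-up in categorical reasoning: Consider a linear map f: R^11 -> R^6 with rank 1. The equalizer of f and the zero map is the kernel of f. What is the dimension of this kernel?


The equalizer of f and the zero map is ker(f).
By the rank-nullity theorem: dim(ker(f)) = dim(domain) - rank(f).
dim(ker(f)) = 11 - 1 = 10

10


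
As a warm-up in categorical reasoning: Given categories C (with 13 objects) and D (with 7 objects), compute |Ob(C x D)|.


The product category C x D has objects that are pairs (c, d).
Number of pairs = |Ob(C)| * |Ob(D)| = 13 * 7 = 91

91


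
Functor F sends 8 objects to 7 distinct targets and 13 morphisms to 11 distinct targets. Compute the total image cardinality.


The image of F consists of distinct objects and distinct morphisms.
|Im(F)| on objects = 7
|Im(F)| on morphisms = 11
Total image cardinality = 7 + 11 = 18

18


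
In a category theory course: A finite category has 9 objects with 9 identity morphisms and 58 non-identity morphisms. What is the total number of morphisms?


Each object has an identity morphism, giving 9 identities.
Adding the 58 non-identity morphisms:
Total = 9 + 58 = 67

67


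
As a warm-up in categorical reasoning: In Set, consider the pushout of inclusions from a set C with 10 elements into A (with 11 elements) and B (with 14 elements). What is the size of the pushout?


The pushout A +_C B identifies the images of C in A and B.
|A +_C B| = |A| + |B| - |C| (for injections).
= 11 + 14 - 10 = 15

15


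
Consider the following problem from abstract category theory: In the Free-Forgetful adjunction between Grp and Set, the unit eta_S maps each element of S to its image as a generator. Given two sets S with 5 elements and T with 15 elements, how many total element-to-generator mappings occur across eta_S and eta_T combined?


The unit eta_X: X -> U(F(X)) of the Free-Forgetful adjunction
maps each element of X to a generator of F(X). For X = S + T (disjoint
union in Set), |S + T| = |S| + |T|.
Total mappings = 5 + 15 = 20.

20


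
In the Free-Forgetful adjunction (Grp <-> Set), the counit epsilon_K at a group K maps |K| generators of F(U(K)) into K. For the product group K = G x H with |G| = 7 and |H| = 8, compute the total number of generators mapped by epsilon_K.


The counit epsilon_K: F(U(K)) -> K of the Free-Forgetful adjunction
maps |K| generators of F(U(K)) into K. For K = G x H (the product group),
|G x H| = |G| * |H|.
Total generators mapped = 7 * 8 = 56.

56


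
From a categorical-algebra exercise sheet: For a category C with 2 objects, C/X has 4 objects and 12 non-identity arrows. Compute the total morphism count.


In the slice category C/X, objects are morphisms to X.
Identity morphisms: 4 (one per object of C/X).
Non-identity morphisms: 12.
Total = 4 + 12 = 16

16


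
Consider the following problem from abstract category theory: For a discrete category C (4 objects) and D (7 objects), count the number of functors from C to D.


A functor from a discrete category C to D is determined by
where each object maps. Each of the 4 objects of C can map
to any of the 7 objects of D independently.
Number of functors = 7^4 = 2401

2401


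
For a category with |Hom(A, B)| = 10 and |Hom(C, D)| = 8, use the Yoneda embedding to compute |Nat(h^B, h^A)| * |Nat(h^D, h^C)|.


By the Yoneda lemma, Nat(h^B, h^A) is isomorphic to Hom(A, B),
so |Nat(h^B, h^A)| = |Hom(A, B)| and |Nat(h^D, h^C)| = |Hom(C, D)|.
|Hom(A, B)| = 10, |Hom(C, D)| = 8.
|Nat(h^B, h^A) x Nat(h^D, h^C)| = 10 * 8 = 80

80


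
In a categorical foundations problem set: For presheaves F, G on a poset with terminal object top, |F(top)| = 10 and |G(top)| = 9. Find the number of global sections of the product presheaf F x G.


Global sections of a presheaf on a poset with terminal top satisfy
Gamma(H) ~ H(top). Presheaves admit pointwise products, so
(F x G)(top) = F(top) x G(top) (Cartesian product).
|Gamma(F x G)| = |F(top)| * |G(top)| = 10 * 9 = 90.

90


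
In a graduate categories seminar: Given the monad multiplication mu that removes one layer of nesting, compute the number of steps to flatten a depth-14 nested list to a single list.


Each application of mu: T^2 -> T removes one layer of nesting.
Starting at depth 14 (i.e., T^14(X)), we need to reach T(X).
Number of mu applications = 14 - 1 = 13

13


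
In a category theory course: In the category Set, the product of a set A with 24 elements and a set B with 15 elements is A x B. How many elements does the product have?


In Set, the product A x B is the Cartesian product.
By the universal property, |A x B| = |A| * |B|.
|A x B| = 24 * 15 = 360

360


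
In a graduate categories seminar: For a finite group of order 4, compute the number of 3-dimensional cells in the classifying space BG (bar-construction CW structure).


In the bar-construction CW model of BG, the n-cells are indexed by
n-tuples [g_1|...|g_n] of non-identity elements of G (degenerate
simplices with some g_i = e do not contribute cells), so there are
(|G| - 1)^n n-cells.
For dim = 3 with |G| = 4:
cells = (4 - 1)^3 = 3^3 = 27

27


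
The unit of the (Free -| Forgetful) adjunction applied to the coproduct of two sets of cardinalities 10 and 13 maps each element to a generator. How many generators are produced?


The unit eta_X: X -> U(F(X)) of the Free-Forgetful adjunction
maps each element of X to a generator of F(X). For X = S + T (disjoint
union in Set), |S + T| = |S| + |T|.
Total mappings = 10 + 13 = 23.

23


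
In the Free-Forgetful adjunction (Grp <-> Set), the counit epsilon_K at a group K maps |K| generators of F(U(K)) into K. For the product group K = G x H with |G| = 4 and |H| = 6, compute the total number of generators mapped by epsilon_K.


The counit epsilon_K: F(U(K)) -> K of the Free-Forgetful adjunction
maps |K| generators of F(U(K)) into K. For K = G x H (the product group),
|G x H| = |G| * |H|.
Total generators mapped = 4 * 6 = 24.

24


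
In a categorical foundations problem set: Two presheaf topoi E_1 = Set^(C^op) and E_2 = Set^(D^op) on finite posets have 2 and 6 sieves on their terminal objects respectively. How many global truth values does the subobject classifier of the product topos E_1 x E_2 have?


In a product of presheaf topoi E_1 x E_2, the subobject classifier
is Omega = Omega_1 x Omega_2 (componentwise), so
|Omega(top)| = |Omega_1(top_1)| * |Omega_2(top_2)|.
= 2 * 6 = 12.

12


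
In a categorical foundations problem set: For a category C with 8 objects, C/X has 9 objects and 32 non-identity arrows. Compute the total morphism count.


In the slice category C/X, objects are morphisms to X.
Identity morphisms: 9 (one per object of C/X).
Non-identity morphisms: 32.
Total = 9 + 32 = 41

41


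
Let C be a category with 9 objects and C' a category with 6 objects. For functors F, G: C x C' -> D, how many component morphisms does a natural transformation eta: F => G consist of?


A natural transformation eta: F => G assigns one component morphism per
object of the domain category.
The domain is the product category C x C', so
|Ob(C x C')| = |Ob(C)| * |Ob(C')| = 9 * 6 = 54.
Therefore eta has 54 component morphisms.

54


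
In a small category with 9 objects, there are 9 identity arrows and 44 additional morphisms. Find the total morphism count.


Each object has an identity morphism, giving 9 identities.
Adding the 44 non-identity morphisms:
Total = 9 + 44 = 53

53


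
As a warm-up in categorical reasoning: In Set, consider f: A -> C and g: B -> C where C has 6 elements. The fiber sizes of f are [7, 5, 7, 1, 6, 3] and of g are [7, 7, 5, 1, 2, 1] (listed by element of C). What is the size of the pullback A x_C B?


The pullback A x_C B consists of pairs (a, b) with f(a) = g(b).
For each element c in C, the fiber product has |f^-1(c)| * |g^-1(c)| elements.
Summing over C: 7 * 7 + 5 * 7 + 7 * 5 + 1 * 1 + 6 * 2 + 3 * 1
= 49 + 35 + 35 + 1 + 12 + 3 = 135

135


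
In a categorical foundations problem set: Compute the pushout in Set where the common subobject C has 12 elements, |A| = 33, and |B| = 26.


The pushout A +_C B identifies the images of C in A and B.
|A +_C B| = |A| + |B| - |C| (for injections).
= 33 + 26 - 12 = 47

47


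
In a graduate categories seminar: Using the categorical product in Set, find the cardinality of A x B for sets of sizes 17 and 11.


In Set, the product A x B is the Cartesian product.
By the universal property, |A x B| = |A| * |B|.
|A x B| = 17 * 11 = 187

187


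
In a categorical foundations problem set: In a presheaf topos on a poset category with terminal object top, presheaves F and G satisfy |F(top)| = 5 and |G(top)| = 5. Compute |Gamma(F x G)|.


Global sections of a presheaf on a poset with terminal top satisfy
Gamma(H) ~ H(top). Presheaves admit pointwise products, so
(F x G)(top) = F(top) x G(top) (Cartesian product).
|Gamma(F x G)| = |F(top)| * |G(top)| = 5 * 5 = 25.

25


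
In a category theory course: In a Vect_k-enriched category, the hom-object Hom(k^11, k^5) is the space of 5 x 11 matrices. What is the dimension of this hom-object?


In Vect-enriched categories, Hom(k^n, k^m) is the space of m x n matrices.
dim(Hom(k^11, k^5)) = 5 * 11 = 55

55


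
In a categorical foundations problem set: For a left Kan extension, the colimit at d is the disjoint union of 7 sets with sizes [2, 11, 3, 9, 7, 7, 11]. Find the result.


Pointwise, the left Kan extension (Lan_F H)(d) is the colimit, indexed
by the comma category (F downarrow d), of H composed with the
projection (F downarrow d) -> C. Here that colimit is given
as a coproduct (disjoint union) of sets, so its cardinality is the
sum of the sizes of the summands.
Coproduct of sets with sizes: 2 + 11 + 3 + 9 + 7 + 7 + 11
= 50

50


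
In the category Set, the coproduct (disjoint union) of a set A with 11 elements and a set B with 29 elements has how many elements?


In Set, the coproduct A + B is the disjoint union.
|A + B| = |A| + |B| = 11 + 29 = 40

40


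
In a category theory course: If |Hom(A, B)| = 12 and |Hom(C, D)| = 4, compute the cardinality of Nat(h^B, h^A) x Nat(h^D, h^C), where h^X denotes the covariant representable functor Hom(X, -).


By the Yoneda lemma, Nat(h^B, h^A) is isomorphic to Hom(A, B),
so |Nat(h^B, h^A)| = |Hom(A, B)| and |Nat(h^D, h^C)| = |Hom(C, D)|.
|Hom(A, B)| = 12, |Hom(C, D)| = 4.
|Nat(h^B, h^A) x Nat(h^D, h^C)| = 12 * 4 = 48

48


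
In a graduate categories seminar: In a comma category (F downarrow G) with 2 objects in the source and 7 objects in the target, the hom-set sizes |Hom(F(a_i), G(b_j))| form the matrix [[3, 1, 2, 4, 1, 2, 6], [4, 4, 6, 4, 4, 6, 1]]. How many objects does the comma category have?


Objects of (F downarrow G) are triples (a, b, h: F(a)->G(b)).
The count equals the sum of all entries in the hom-matrix.
sum(row 0) = 19
sum(row 1) = 29
Grand total = 48

48


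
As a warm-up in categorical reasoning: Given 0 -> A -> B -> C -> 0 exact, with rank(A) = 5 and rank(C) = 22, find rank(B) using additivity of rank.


For a short exact sequence 0 -> A -> B -> C -> 0,
rank is additive: rank(B) = rank(A) + rank(C).
rank(B) = 5 + 22 = 27

27


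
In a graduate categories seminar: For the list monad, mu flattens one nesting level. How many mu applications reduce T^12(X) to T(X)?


Each application of mu: T^2 -> T removes one layer of nesting.
Starting at depth 12 (i.e., T^12(X)), we need to reach T(X).
Number of mu applications = 12 - 1 = 11

11


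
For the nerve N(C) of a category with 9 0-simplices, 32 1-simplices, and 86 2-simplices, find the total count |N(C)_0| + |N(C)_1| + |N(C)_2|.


The 2-skeleton of the nerve N(C) consists of simplices in dimensions 0, 1, 2:
  |N(C)_0| = 9 (objects)
  |N(C)_1| = 32 (morphisms)
  |N(C)_2| = 86 (composable pairs)
Total = 9 + 32 + 86 = 127

127


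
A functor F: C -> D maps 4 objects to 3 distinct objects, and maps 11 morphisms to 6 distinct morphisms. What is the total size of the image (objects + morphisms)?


The image of F consists of distinct objects and distinct morphisms.
|Im(F)| on objects = 3
|Im(F)| on morphisms = 6
Total image cardinality = 3 + 6 = 9

9


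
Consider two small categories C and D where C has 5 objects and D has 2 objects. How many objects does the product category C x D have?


The product category C x D has objects that are pairs (c, d).
Number of pairs = |Ob(C)| * |Ob(D)| = 5 * 2 = 10

10


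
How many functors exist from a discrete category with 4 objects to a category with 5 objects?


A functor from a discrete category C to D is determined by
where each object maps. Each of the 4 objects of C can map
to any of the 5 objects of D independently.
Number of functors = 5^4 = 625

625


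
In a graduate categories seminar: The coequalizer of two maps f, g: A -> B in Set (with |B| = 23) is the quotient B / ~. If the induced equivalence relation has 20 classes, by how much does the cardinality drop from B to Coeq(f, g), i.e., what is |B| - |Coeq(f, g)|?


The coequalizer Coeq(f, g) = B / ~ has one element per equivalence class.
|B| = 23, |Coeq(f, g)| = 20.
|B| - |Coeq(f, g)| = 23 - 20 = 3.

3


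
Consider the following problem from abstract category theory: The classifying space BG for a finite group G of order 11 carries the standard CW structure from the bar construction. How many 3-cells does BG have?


In the bar-construction CW model of BG, the n-cells are indexed by
n-tuples [g_1|...|g_n] of non-identity elements of G (degenerate
simplices with some g_i = e do not contribute cells), so there are
(|G| - 1)^n n-cells.
For dim = 3 with |G| = 11:
cells = (11 - 1)^3 = 10^3 = 1000

1000


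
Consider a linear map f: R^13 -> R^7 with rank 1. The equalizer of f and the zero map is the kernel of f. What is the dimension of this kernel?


The equalizer of f and the zero map is ker(f).
By the rank-nullity theorem: dim(ker(f)) = dim(domain) - rank(f).
dim(ker(f)) = 13 - 1 = 12

12


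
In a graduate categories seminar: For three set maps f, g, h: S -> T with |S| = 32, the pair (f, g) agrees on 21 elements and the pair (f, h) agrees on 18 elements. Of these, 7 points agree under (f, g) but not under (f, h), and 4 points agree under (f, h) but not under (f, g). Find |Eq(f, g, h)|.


Eq(f, g, h) is the triple-agreement set: points in S where all three
maps take the same value. Using inclusion-exclusion on the pairwise data:
Pair (f, g) agrees on 21 points; pair (f, h) on 18 points.
Points agreeing under (f, g) but not (f, h) = 7; under (f, h) but not (f, g) = 4.
Triple-agreement = agreement-in-(f, g) minus points that agree under (f, g) but not (f, h):
|Eq(f, g, h)| = 21 - 7 = 14
(cross-check via (f, h): 18 - 4 = 14.)

14


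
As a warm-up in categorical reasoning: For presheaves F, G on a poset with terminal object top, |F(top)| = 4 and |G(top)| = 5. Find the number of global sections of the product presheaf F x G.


Global sections of a presheaf on a poset with terminal top satisfy
Gamma(H) ~ H(top). Presheaves admit pointwise products, so
(F x G)(top) = F(top) x G(top) (Cartesian product).
|Gamma(F x G)| = |F(top)| * |G(top)| = 4 * 5 = 20.

20


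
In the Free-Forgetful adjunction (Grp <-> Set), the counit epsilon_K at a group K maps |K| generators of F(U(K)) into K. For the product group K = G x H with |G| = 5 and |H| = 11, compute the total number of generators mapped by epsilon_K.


The counit epsilon_K: F(U(K)) -> K of the Free-Forgetful adjunction
maps |K| generators of F(U(K)) into K. For K = G x H (the product group),
|G x H| = |G| * |H|.
Total generators mapped = 5 * 11 = 55.

55


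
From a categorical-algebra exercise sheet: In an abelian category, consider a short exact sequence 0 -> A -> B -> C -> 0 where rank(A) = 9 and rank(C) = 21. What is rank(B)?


For a short exact sequence 0 -> A -> B -> C -> 0,
rank is additive: rank(B) = rank(A) + rank(C).
rank(B) = 9 + 21 = 30

30


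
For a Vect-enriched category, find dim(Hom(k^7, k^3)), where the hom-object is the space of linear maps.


In Vect-enriched categories, Hom(k^n, k^m) is the space of m x n matrices.
dim(Hom(k^7, k^3)) = 3 * 7 = 21

21


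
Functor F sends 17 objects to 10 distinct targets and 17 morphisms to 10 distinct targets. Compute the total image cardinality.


The image of F consists of distinct objects and distinct morphisms.
|Im(F)| on objects = 10
|Im(F)| on morphisms = 10
Total image cardinality = 10 + 10 = 20

20


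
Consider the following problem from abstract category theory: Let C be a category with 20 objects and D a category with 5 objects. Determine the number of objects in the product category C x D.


The product category C x D has objects that are pairs (c, d).
Number of pairs = |Ob(C)| * |Ob(D)| = 20 * 5 = 100

100


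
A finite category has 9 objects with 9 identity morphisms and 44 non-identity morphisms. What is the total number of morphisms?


Each object has an identity morphism, giving 9 identities.
Adding the 44 non-identity morphisms:
Total = 9 + 44 = 53

53


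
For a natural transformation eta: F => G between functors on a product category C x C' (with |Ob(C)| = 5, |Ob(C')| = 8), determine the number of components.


A natural transformation eta: F => G assigns one component morphism per
object of the domain category.
The domain is the product category C x C', so
|Ob(C x C')| = |Ob(C)| * |Ob(C')| = 5 * 8 = 40.
Therefore eta has 40 component morphisms.

40


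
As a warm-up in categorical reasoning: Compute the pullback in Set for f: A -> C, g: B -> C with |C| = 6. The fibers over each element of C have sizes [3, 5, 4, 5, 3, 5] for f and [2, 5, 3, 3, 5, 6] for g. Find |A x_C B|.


The pullback A x_C B consists of pairs (a, b) with f(a) = g(b).
For each element c in C, the fiber product has |f^-1(c)| * |g^-1(c)| elements.
Summing over C: 3 * 2 + 5 * 5 + 4 * 3 + 5 * 3 + 3 * 5 + 5 * 6
= 6 + 25 + 12 + 15 + 15 + 30 = 103

103


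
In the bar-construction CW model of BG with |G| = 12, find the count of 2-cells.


In the bar-construction CW model of BG, the n-cells are indexed by
n-tuples [g_1|...|g_n] of non-identity elements of G (degenerate
simplices with some g_i = e do not contribute cells), so there are
(|G| - 1)^n n-cells.
For dim = 2 with |G| = 12:
cells = (12 - 1)^2 = 11^2 = 121

121


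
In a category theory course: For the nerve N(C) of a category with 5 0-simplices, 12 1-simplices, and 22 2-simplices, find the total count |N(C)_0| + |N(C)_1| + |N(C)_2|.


The 2-skeleton of the nerve N(C) consists of simplices in dimensions 0, 1, 2:
  |N(C)_0| = 5 (objects)
  |N(C)_1| = 12 (morphisms)
  |N(C)_2| = 22 (composable pairs)
Total = 5 + 12 + 22 = 39

39


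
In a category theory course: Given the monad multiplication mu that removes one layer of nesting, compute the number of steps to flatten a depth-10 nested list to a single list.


Each application of mu: T^2 -> T removes one layer of nesting.
Starting at depth 10 (i.e., T^10(X)), we need to reach T(X).
Number of mu applications = 10 - 1 = 9

9


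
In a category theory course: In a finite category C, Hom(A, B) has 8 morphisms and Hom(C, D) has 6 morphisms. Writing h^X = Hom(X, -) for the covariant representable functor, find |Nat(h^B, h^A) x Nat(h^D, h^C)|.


By the Yoneda lemma, Nat(h^B, h^A) is isomorphic to Hom(A, B),
so |Nat(h^B, h^A)| = |Hom(A, B)| and |Nat(h^D, h^C)| = |Hom(C, D)|.
|Hom(A, B)| = 8, |Hom(C, D)| = 6.
|Nat(h^B, h^A) x Nat(h^D, h^C)| = 8 * 6 = 48

48


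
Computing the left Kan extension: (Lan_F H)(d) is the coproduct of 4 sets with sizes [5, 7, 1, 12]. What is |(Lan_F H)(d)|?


Pointwise, the left Kan extension (Lan_F H)(d) is the colimit, indexed
by the comma category (F downarrow d), of H composed with the
projection (F downarrow d) -> C. Here that colimit is given
as a coproduct (disjoint union) of sets, so its cardinality is the
sum of the sizes of the summands.
Coproduct of sets with sizes: 5 + 7 + 1 + 12
= 25

25


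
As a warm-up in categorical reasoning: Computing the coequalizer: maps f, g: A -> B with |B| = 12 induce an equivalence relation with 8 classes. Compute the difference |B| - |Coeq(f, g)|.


The coequalizer Coeq(f, g) = B / ~ has one element per equivalence class.
|B| = 12, |Coeq(f, g)| = 8.
|B| - |Coeq(f, g)| = 12 - 8 = 4.

4


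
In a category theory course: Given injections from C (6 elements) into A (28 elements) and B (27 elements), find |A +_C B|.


The pushout A +_C B identifies the images of C in A and B.
|A +_C B| = |A| + |B| - |C| (for injections).
= 28 + 27 - 6 = 49

49


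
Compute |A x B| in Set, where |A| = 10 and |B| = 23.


In Set, the product A x B is the Cartesian product.
By the universal property, |A x B| = |A| * |B|.
|A x B| = 10 * 23 = 230

230


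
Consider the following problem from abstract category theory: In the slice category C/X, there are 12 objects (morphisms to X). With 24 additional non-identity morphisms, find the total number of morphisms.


In the slice category C/X, objects are morphisms to X.
Identity morphisms: 12 (one per object of C/X).
Non-identity morphisms: 24.
Total = 12 + 24 = 36

36


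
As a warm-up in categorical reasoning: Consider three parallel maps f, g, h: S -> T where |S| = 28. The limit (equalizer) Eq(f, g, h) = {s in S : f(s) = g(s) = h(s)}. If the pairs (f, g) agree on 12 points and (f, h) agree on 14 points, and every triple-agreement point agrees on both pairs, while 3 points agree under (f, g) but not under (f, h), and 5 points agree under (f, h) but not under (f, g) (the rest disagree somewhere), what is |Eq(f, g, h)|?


Eq(f, g, h) is the triple-agreement set: points in S where all three
maps take the same value. Using inclusion-exclusion on the pairwise data:
Pair (f, g) agrees on 12 points; pair (f, h) on 14 points.
Points agreeing under (f, g) but not (f, h) = 3; under (f, h) but not (f, g) = 5.
Triple-agreement = agreement-in-(f, g) minus points that agree under (f, g) but not (f, h):
|Eq(f, g, h)| = 12 - 3 = 9
(cross-check via (f, h): 14 - 5 = 9.)

9


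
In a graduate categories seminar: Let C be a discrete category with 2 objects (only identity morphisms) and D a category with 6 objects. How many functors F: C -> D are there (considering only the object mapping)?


A functor from a discrete category C to D is determined by
where each object maps. Each of the 2 objects of C can map
to any of the 6 objects of D independently.
Number of functors = 6^2 = 36

36


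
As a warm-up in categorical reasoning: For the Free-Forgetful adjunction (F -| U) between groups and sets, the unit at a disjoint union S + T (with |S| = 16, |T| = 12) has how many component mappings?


The unit eta_X: X -> U(F(X)) of the Free-Forgetful adjunction
maps each element of X to a generator of F(X). For X = S + T (disjoint
union in Set), |S + T| = |S| + |T|.
Total mappings = 16 + 12 = 28.

28


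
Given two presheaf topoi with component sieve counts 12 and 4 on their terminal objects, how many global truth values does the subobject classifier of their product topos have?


In a product of presheaf topoi E_1 x E_2, the subobject classifier
is Omega = Omega_1 x Omega_2 (componentwise), so
|Omega(top)| = |Omega_1(top_1)| * |Omega_2(top_2)|.
= 12 * 4 = 48.

48


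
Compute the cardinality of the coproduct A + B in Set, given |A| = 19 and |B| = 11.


In Set, the coproduct A + B is the disjoint union.
|A + B| = |A| + |B| = 19 + 11 = 30

30


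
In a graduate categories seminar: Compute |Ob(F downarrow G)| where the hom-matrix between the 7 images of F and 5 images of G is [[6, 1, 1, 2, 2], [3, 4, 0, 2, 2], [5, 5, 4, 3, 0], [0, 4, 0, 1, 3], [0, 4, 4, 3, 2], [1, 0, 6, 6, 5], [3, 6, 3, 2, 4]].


Objects of (F downarrow G) are triples (a, b, h: F(a)->G(b)).
The count equals the sum of all entries in the hom-matrix.
sum(row 0) = 12
sum(row 1) = 11
sum(row 2) = 17
sum(row 3) = 8
sum(row 4) = 13
sum(row 5) = 18
sum(row 6) = 18
Grand total = 97

97


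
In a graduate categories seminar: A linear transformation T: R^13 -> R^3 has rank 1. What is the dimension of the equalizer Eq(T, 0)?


The equalizer of f and the zero map is ker(f).
By the rank-nullity theorem: dim(ker(f)) = dim(domain) - rank(f).
dim(ker(f)) = 13 - 1 = 12

12


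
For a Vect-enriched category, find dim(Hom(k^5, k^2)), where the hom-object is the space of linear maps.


In Vect-enriched categories, Hom(k^n, k^m) is the space of m x n matrices.
dim(Hom(k^5, k^2)) = 2 * 5 = 10

10


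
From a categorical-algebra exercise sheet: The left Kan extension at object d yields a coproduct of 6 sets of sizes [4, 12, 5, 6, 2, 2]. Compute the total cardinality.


Pointwise, the left Kan extension (Lan_F H)(d) is the colimit, indexed
by the comma category (F downarrow d), of H composed with the
projection (F downarrow d) -> C. Here that colimit is given
as a coproduct (disjoint union) of sets, so its cardinality is the
sum of the sizes of the summands.
Coproduct of sets with sizes: 4 + 12 + 5 + 6 + 2 + 2
= 31

31


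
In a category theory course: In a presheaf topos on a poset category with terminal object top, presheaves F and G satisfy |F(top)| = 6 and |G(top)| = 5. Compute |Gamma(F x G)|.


Global sections of a presheaf on a poset with terminal top satisfy
Gamma(H) ~ H(top). Presheaves admit pointwise products, so
(F x G)(top) = F(top) x G(top) (Cartesian product).
|Gamma(F x G)| = |F(top)| * |G(top)| = 6 * 5 = 30.

30


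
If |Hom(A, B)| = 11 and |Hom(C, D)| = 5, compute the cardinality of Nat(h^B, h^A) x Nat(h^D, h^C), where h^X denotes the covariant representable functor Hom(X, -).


By the Yoneda lemma, Nat(h^B, h^A) is isomorphic to Hom(A, B),
so |Nat(h^B, h^A)| = |Hom(A, B)| and |Nat(h^D, h^C)| = |Hom(C, D)|.
|Hom(A, B)| = 11, |Hom(C, D)| = 5.
|Nat(h^B, h^A) x Nat(h^D, h^C)| = 11 * 5 = 55

55


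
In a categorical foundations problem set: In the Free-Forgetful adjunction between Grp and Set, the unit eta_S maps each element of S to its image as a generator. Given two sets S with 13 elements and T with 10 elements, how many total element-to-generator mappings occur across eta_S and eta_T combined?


The unit eta_X: X -> U(F(X)) of the Free-Forgetful adjunction
maps each element of X to a generator of F(X). For X = S + T (disjoint
union in Set), |S + T| = |S| + |T|.
Total mappings = 13 + 10 = 23.

23


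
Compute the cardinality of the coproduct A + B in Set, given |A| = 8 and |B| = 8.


In Set, the coproduct A + B is the disjoint union.
|A + B| = |A| + |B| = 8 + 8 = 16

16


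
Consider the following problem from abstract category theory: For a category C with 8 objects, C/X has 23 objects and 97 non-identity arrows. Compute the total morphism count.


In the slice category C/X, objects are morphisms to X.
Identity morphisms: 23 (one per object of C/X).
Non-identity morphisms: 97.
Total = 23 + 97 = 120

120


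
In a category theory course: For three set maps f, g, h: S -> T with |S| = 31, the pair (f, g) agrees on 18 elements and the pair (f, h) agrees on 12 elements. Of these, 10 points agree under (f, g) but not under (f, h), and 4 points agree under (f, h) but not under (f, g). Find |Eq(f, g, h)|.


Eq(f, g, h) is the triple-agreement set: points in S where all three
maps take the same value. Using inclusion-exclusion on the pairwise data:
Pair (f, g) agrees on 18 points; pair (f, h) on 12 points.
Points agreeing under (f, g) but not (f, h) = 10; under (f, h) but not (f, g) = 4.
Triple-agreement = agreement-in-(f, g) minus points that agree under (f, g) but not (f, h):
|Eq(f, g, h)| = 18 - 10 = 8
(cross-check via (f, h): 12 - 4 = 8.)

8
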